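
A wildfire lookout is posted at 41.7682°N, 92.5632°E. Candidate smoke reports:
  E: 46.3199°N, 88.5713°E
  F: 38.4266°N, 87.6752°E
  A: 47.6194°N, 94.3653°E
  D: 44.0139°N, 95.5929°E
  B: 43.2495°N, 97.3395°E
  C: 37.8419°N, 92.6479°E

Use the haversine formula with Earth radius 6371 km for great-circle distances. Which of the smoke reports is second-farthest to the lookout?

Distance to each, sorted:
A: 666.0 km
E: 598.1 km
F: 557.4 km
C: 436.6 km
B: 424.7 km
D: 351.1 km
The second-farthest is E at 598.1 km.

E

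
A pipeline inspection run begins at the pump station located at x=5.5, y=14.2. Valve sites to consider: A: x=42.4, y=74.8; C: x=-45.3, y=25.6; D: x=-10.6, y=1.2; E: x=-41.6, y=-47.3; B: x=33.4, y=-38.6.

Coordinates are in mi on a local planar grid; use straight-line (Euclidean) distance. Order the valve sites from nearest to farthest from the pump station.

Distance from the pump station at x=5.5, y=14.2 to each:
D x=-10.6, y=1.2: 20.7 mi
C x=-45.3, y=25.6: 52.1 mi
B x=33.4, y=-38.6: 59.7 mi
A x=42.4, y=74.8: 71.0 mi
E x=-41.6, y=-47.3: 77.5 mi

D, C, B, A, E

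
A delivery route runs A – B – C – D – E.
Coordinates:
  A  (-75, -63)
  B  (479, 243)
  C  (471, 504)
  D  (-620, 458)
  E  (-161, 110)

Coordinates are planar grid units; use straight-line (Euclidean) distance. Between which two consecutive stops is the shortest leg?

B–C

Leg distances:
A→B: 632.9
B→C: 261.1
C→D: 1092.0
D→E: 576.0
The shortest leg is B–C at 261.1.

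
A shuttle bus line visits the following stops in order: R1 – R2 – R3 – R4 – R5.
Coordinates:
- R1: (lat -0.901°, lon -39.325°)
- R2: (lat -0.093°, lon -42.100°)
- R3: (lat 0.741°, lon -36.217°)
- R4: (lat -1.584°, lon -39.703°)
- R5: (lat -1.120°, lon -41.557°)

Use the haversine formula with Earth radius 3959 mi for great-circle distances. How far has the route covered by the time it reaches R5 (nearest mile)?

1032 mi

Leg distances:
R1→R2: 199.7 mi  (cumulative 199.7 mi)
R2→R3: 410.6 mi  (cumulative 610.3 mi)
R3→R4: 289.5 mi  (cumulative 899.8 mi)
R4→R5: 132.0 mi  (cumulative 1031.8 mi)
Cumulative distance at R5 ≈ 1032 mi.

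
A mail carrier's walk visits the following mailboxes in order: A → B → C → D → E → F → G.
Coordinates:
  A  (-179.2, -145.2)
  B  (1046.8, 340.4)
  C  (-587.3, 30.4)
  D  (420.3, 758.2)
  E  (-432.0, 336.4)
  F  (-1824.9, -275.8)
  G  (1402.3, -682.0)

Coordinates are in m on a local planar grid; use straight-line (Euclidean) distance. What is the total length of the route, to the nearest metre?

Leg distances:
A→B: 1318.7 m  (cumulative 1318.7 m)
B→C: 1663.2 m  (cumulative 2981.9 m)
C→D: 1243.0 m  (cumulative 4224.9 m)
D→E: 951.0 m  (cumulative 5175.8 m)
E→F: 1521.5 m  (cumulative 6697.3 m)
F→G: 3252.7 m  (cumulative 9950.0 m)
Total route length ≈ 9950 m.

9950 m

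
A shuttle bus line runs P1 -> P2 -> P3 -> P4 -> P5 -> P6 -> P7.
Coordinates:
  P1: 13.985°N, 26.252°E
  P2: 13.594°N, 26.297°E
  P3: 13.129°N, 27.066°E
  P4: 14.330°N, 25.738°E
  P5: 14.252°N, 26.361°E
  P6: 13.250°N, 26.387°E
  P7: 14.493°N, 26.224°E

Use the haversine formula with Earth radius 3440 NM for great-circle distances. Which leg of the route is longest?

Leg distances:
P1→P2: 23.6 NM
P2→P3: 52.9 NM
P3→P4: 105.8 NM
P4→P5: 36.5 NM
P5→P6: 60.2 NM
P6→P7: 75.2 NM
The longest leg is P3–P4 at 105.8 NM.

P3–P4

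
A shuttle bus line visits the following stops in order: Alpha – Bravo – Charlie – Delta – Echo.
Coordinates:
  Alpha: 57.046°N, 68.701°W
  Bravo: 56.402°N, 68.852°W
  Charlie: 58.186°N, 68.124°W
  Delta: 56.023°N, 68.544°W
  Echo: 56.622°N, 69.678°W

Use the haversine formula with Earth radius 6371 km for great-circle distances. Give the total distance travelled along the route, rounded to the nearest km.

614 km

Leg distances:
Alpha→Bravo: 72.2 km  (cumulative 72.2 km)
Bravo→Charlie: 203.1 km  (cumulative 275.3 km)
Charlie→Delta: 241.8 km  (cumulative 517.2 km)
Delta→Echo: 96.6 km  (cumulative 613.7 km)
Total route length ≈ 614 km.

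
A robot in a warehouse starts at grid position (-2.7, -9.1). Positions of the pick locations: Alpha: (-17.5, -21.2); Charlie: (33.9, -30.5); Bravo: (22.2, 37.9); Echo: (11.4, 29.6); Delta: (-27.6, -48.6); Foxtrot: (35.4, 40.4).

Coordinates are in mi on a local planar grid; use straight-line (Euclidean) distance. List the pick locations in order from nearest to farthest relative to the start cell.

Alpha, Echo, Charlie, Delta, Bravo, Foxtrot

Distance from the start cell at (-2.7, -9.1) to each:
Alpha (-17.5, -21.2): 19.1 mi
Echo (11.4, 29.6): 41.2 mi
Charlie (33.9, -30.5): 42.4 mi
Delta (-27.6, -48.6): 46.7 mi
Bravo (22.2, 37.9): 53.2 mi
Foxtrot (35.4, 40.4): 62.5 mi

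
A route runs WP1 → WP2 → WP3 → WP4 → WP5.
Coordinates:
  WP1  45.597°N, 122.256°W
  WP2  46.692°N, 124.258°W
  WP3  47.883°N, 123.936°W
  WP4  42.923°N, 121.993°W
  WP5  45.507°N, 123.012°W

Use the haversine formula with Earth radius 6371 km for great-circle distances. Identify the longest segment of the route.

Leg distances:
WP1→WP2: 196.5 km
WP2→WP3: 134.6 km
WP3→WP4: 572.0 km
WP4→WP5: 298.6 km
The longest leg is WP3–WP4 at 572.0 km.

WP3–WP4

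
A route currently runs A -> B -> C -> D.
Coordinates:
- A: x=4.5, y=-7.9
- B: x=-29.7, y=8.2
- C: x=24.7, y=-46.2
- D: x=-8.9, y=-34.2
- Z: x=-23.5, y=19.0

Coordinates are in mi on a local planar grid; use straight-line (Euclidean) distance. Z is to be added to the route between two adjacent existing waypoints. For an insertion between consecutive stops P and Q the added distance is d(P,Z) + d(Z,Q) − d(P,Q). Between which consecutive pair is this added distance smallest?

Added distance for inserting Z between each consecutive pair:
A–B: 13.5 mi
B–C: 16.6 mi
C–D: 100.6 mi
Smallest added distance is 13.5 mi, inserting between A and B.

between A and B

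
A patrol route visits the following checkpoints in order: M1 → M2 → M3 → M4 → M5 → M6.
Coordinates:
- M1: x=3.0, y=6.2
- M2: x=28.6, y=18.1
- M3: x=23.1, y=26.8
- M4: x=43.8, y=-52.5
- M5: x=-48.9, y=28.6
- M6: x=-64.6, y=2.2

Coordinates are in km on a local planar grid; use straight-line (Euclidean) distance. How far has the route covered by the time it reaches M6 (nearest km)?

Leg distances:
M1→M2: 28.2 km  (cumulative 28.2 km)
M2→M3: 10.3 km  (cumulative 38.5 km)
M3→M4: 82.0 km  (cumulative 120.5 km)
M4→M5: 123.2 km  (cumulative 243.6 km)
M5→M6: 30.7 km  (cumulative 274.4 km)
Cumulative distance at M6 ≈ 274 km.

274 km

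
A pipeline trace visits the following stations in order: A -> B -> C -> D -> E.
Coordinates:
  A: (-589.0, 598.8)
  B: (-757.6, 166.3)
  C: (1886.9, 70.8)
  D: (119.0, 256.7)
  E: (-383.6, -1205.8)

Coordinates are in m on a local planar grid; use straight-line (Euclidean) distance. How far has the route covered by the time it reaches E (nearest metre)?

6435 m

Leg distances:
A→B: 464.2 m  (cumulative 464.2 m)
B→C: 2646.2 m  (cumulative 3110.4 m)
C→D: 1777.6 m  (cumulative 4888.1 m)
D→E: 1546.5 m  (cumulative 6434.5 m)
Cumulative distance at E ≈ 6435 m.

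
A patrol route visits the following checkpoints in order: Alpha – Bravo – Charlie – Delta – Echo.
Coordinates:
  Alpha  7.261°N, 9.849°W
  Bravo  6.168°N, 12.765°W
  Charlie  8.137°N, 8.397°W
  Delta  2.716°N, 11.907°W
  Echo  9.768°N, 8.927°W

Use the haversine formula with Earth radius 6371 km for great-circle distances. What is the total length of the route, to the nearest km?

Leg distances:
Alpha→Bravo: 344.2 km  (cumulative 344.2 km)
Bravo→Charlie: 529.3 km  (cumulative 873.5 km)
Charlie→Delta: 717.1 km  (cumulative 1590.6 km)
Delta→Echo: 850.4 km  (cumulative 2441.0 km)
Total route length ≈ 2441 km.

2441 km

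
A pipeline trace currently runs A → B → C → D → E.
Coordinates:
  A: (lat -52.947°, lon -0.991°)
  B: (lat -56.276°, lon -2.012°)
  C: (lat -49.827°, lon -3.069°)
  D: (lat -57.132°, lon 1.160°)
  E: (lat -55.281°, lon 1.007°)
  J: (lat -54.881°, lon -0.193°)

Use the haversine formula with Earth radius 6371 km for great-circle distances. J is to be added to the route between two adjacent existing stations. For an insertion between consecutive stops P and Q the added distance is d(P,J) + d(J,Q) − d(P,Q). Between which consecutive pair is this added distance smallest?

Added distance for inserting J between each consecutive pair:
A–B: 38.0 km
B–C: 67.0 km
C–D: 0.1 km
D–E: 146.4 km
Smallest added distance is 0.1 km, inserting between C and D.

between C and D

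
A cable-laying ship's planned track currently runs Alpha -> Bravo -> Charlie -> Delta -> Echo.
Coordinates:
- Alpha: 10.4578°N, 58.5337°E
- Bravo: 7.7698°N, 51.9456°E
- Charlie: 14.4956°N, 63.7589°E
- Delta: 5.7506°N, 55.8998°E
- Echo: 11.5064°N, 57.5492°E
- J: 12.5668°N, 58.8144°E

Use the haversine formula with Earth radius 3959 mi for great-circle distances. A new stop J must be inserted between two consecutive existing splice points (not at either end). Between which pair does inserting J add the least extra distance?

between Bravo and Charlie

Added distance for inserting J between each consecutive pair:
Alpha–Bravo: 233.3 mi
Bravo–Charlie: 5.1 mi
Charlie–Delta: 62.7 mi
Delta–Echo: 210.4 mi
Smallest added distance is 5.1 mi, inserting between Bravo and Charlie.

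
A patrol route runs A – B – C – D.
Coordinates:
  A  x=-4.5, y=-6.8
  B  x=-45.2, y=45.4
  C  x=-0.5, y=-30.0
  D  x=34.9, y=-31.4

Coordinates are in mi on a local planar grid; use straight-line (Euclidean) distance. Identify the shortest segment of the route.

Leg distances:
A→B: 66.2 mi
B→C: 87.7 mi
C→D: 35.4 mi
The shortest leg is C–D at 35.4 mi.

C–D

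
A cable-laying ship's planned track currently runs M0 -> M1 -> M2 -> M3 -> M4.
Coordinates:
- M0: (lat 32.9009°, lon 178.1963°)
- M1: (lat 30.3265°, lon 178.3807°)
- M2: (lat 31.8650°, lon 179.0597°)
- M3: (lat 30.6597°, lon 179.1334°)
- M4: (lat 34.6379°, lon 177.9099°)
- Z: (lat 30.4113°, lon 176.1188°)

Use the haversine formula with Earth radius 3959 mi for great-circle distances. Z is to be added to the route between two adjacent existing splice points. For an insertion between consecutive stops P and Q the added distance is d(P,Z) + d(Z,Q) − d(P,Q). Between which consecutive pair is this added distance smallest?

Added distance for inserting Z between each consecutive pair:
M0–M1: 167.7 mi
M1–M2: 222.2 mi
M2–M3: 297.7 mi
M3–M4: 206.4 mi
Smallest added distance is 167.7 mi, inserting between M0 and M1.

between M0 and M1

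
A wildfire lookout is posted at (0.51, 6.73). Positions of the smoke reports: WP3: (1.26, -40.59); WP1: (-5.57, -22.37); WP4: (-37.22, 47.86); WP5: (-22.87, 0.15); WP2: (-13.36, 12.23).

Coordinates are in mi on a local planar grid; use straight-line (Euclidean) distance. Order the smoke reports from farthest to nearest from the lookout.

WP4, WP3, WP1, WP5, WP2

Distances from the lookout:
WP4 (-37.22, 47.86): 55.8 mi
WP3 (1.26, -40.59): 47.3 mi
WP1 (-5.57, -22.37): 29.7 mi
WP5 (-22.87, 0.15): 24.3 mi
WP2 (-13.36, 12.23): 14.9 mi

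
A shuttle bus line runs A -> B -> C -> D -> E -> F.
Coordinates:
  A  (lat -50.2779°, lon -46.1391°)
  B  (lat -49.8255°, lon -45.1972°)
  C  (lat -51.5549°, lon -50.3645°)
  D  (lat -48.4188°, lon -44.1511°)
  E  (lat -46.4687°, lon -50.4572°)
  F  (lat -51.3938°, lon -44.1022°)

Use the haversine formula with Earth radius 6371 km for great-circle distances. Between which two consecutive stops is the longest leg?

Leg distances:
A→B: 84.0 km
B→C: 411.5 km
C→D: 564.4 km
D→E: 521.2 km
E→F: 717.4 km
The longest leg is E–F at 717.4 km.

E–F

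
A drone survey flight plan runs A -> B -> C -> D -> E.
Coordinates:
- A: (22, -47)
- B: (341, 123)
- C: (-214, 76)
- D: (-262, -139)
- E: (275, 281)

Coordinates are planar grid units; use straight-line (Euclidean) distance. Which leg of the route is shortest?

Leg distances:
A→B: 361.5
B→C: 557.0
C→D: 220.3
D→E: 681.7
The shortest leg is C–D at 220.3.

C–D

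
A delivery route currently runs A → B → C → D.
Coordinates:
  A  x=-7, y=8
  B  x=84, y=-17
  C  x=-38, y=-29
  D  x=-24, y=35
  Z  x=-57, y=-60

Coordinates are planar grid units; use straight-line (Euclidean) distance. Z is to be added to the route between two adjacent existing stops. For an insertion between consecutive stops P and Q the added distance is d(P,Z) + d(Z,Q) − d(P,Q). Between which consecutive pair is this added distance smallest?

Added distance for inserting Z between each consecutive pair:
A–B: 137.4
B–C: 61.2
C–D: 71.4
Smallest added distance is 61.2, inserting between B and C.

between B and C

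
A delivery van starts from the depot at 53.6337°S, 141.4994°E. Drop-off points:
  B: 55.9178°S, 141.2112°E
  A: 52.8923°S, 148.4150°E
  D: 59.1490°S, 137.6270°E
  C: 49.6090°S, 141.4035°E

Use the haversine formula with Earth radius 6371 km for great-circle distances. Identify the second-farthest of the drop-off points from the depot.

A

Distances from the depot (53.6337°S, 141.4994°E):
D: 657.7 km
A: 467.1 km
C: 447.6 km
B: 254.7 km
The second-farthest is A at 467.1 km.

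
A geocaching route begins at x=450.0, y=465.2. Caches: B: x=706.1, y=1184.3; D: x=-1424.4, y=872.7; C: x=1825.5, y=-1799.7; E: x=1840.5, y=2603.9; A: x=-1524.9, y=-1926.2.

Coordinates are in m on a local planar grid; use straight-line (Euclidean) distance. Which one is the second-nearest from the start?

D

Distance to each, sorted:
B: 763.3 m
D: 1918.2 m
E: 2551.0 m
C: 2649.9 m
A: 3101.5 m
The second-nearest is D at 1918.2 m.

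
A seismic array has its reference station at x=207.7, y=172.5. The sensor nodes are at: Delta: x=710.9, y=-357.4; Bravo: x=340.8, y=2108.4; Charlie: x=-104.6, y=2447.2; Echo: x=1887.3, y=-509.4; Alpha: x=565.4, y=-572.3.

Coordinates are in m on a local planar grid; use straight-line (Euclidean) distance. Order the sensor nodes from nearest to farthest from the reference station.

Delta, Alpha, Echo, Bravo, Charlie

Distance from the reference station at x=207.7, y=172.5 to each:
Delta x=710.9, y=-357.4: 730.8 m
Alpha x=565.4, y=-572.3: 826.2 m
Echo x=1887.3, y=-509.4: 1812.7 m
Bravo x=340.8, y=2108.4: 1940.5 m
Charlie x=-104.6, y=2447.2: 2296.0 m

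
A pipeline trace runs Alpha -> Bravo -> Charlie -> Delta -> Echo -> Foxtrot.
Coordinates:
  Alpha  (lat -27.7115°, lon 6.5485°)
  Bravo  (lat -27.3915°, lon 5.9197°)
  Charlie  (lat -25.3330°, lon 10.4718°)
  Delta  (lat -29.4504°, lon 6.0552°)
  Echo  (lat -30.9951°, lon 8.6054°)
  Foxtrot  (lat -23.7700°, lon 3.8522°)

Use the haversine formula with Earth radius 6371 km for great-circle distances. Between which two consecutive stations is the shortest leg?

Leg distances:
Alpha→Bravo: 71.5 km
Bravo→Charlie: 508.0 km
Charlie→Delta: 632.1 km
Delta→Echo: 299.2 km
Echo→Foxtrot: 930.1 km
The shortest leg is Alpha–Bravo at 71.5 km.

Alpha–Bravo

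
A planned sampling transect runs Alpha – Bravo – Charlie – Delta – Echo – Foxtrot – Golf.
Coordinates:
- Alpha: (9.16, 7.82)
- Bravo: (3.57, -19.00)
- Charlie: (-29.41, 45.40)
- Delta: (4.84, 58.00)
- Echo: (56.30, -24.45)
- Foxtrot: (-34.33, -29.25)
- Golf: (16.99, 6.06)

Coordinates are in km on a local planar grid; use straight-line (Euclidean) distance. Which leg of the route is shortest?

Alpha–Bravo

Leg distances:
Alpha→Bravo: 27.4 km
Bravo→Charlie: 72.4 km
Charlie→Delta: 36.5 km
Delta→Echo: 97.2 km
Echo→Foxtrot: 90.8 km
Foxtrot→Golf: 62.3 km
The shortest leg is Alpha–Bravo at 27.4 km.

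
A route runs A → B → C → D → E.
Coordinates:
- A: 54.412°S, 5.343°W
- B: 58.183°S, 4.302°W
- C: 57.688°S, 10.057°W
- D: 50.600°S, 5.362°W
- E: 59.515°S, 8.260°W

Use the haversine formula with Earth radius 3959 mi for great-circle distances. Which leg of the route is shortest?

B–C

Leg distances:
A→B: 263.6 mi
B→C: 213.8 mi
C→D: 525.0 mi
D→E: 626.4 mi
The shortest leg is B–C at 213.8 mi.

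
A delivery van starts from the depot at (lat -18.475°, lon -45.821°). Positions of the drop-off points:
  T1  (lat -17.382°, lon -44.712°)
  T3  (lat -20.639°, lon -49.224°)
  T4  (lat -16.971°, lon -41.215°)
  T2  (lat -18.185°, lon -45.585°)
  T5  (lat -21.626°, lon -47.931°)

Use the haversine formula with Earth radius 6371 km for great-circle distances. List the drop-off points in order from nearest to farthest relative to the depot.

Distances from the depot:
T2 (lat -18.185°, lon -45.585°): 40.7 km
T1 (lat -17.382°, lon -44.712°): 168.9 km
T5 (lat -21.626°, lon -47.931°): 413.9 km
T3 (lat -20.639°, lon -49.224°): 430.1 km
T4 (lat -16.971°, lon -41.215°): 515.7 km

T2, T1, T5, T3, T4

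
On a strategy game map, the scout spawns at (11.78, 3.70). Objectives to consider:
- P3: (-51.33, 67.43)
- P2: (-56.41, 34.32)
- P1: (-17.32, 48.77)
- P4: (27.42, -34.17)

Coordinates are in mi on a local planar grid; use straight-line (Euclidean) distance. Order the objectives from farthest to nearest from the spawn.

P3, P2, P1, P4

Computing each straight-line distance from (11.78, 3.70):
P3 (-51.33, 67.43): 89.7 mi
P2 (-56.41, 34.32): 74.7 mi
P1 (-17.32, 48.77): 53.6 mi
P4 (27.42, -34.17): 41.0 mi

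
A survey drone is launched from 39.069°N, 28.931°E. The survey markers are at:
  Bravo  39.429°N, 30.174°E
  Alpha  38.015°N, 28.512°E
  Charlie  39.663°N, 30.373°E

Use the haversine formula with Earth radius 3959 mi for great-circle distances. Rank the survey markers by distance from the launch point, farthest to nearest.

Distance from the launch point at 39.069°N, 28.931°E to each:
Charlie 39.663°N, 30.373°E: 87.3 mi
Alpha 38.015°N, 28.512°E: 76.3 mi
Bravo 39.429°N, 30.174°E: 71.0 mi

Charlie, Alpha, Bravo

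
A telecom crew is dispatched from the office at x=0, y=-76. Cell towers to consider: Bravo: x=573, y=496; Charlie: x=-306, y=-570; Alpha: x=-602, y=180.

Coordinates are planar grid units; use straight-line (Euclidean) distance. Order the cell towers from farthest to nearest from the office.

Bravo, Alpha, Charlie

Distance from the office at x=0, y=-76 to each:
Bravo x=573, y=496: 809.6
Alpha x=-602, y=180: 654.2
Charlie x=-306, y=-570: 581.1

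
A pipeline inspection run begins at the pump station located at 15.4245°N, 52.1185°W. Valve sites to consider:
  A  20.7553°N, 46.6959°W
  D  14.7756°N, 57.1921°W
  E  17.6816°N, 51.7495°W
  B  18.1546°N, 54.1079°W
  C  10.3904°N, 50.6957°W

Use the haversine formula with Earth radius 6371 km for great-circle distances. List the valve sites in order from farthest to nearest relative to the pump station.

A, C, D, B, E

Distance from the pump station at 15.4245°N, 52.1185°W to each:
A 20.7553°N, 46.6959°W: 824.3 km
C 10.3904°N, 50.6957°W: 580.6 km
D 14.7756°N, 57.1921°W: 549.4 km
B 18.1546°N, 54.1079°W: 370.1 km
E 17.6816°N, 51.7495°W: 254.0 km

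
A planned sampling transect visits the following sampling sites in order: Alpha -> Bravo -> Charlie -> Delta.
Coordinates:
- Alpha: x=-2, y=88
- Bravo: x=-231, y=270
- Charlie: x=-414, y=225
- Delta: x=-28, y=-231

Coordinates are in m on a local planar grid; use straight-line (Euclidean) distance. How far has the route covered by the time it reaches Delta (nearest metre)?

1078 m

Leg distances:
Alpha→Bravo: 292.5 m  (cumulative 292.5 m)
Bravo→Charlie: 188.5 m  (cumulative 481.0 m)
Charlie→Delta: 597.4 m  (cumulative 1078.4 m)
Cumulative distance at Delta ≈ 1078 m.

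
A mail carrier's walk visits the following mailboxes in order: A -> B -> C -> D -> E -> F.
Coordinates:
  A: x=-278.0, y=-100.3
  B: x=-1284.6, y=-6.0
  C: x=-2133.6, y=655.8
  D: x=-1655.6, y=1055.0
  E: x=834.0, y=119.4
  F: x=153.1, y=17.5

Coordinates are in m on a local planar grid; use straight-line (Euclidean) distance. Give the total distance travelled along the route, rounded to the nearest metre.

6058 m

Leg distances:
A→B: 1011.0 m  (cumulative 1011.0 m)
B→C: 1076.5 m  (cumulative 2087.5 m)
C→D: 622.8 m  (cumulative 2710.2 m)
D→E: 2659.6 m  (cumulative 5369.8 m)
E→F: 688.5 m  (cumulative 6058.3 m)
Total route length ≈ 6058 m.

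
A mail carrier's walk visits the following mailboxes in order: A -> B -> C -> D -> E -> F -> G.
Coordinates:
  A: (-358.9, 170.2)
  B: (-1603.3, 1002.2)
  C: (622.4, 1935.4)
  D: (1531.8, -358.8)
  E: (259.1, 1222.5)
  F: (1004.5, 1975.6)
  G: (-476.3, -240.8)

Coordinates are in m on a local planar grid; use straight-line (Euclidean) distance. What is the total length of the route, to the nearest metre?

12133 m

Leg distances:
A→B: 1496.9 m  (cumulative 1496.9 m)
B→C: 2413.4 m  (cumulative 3910.3 m)
C→D: 2467.9 m  (cumulative 6378.2 m)
D→E: 2029.8 m  (cumulative 8408.0 m)
E→F: 1059.6 m  (cumulative 9467.7 m)
F→G: 2665.6 m  (cumulative 12133.2 m)
Total route length ≈ 12133 m.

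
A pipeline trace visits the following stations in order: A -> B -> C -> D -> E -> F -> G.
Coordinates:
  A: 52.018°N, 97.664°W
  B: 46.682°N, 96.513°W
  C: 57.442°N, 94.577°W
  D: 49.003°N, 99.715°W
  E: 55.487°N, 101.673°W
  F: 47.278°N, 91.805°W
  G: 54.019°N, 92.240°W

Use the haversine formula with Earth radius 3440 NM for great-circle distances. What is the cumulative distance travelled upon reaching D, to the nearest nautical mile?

1512 NM

Leg distances:
A→B: 323.5 NM  (cumulative 323.5 NM)
B→C: 649.9 NM  (cumulative 973.4 NM)
C→D: 538.9 NM  (cumulative 1512.3 NM)
Cumulative distance at D ≈ 1512 NM.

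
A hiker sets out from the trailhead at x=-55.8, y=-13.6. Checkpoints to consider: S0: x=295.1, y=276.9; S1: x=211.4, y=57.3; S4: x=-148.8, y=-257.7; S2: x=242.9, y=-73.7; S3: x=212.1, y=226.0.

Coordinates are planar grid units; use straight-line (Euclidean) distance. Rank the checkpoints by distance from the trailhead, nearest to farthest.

S4, S1, S2, S3, S0

Distances from the trailhead:
S4 x=-148.8, y=-257.7: 261.2
S1 x=211.4, y=57.3: 276.4
S2 x=242.9, y=-73.7: 304.7
S3 x=212.1, y=226.0: 359.4
S0 x=295.1, y=276.9: 455.5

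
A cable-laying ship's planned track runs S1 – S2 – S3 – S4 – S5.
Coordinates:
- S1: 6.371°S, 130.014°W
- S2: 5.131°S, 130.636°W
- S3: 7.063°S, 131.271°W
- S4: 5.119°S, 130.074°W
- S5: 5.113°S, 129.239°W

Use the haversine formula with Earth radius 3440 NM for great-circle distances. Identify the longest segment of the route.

S3–S4

Leg distances:
S1→S2: 83.2 NM
S2→S3: 122.0 NM
S3→S4: 136.9 NM
S4→S5: 49.9 NM
The longest leg is S3–S4 at 136.9 NM.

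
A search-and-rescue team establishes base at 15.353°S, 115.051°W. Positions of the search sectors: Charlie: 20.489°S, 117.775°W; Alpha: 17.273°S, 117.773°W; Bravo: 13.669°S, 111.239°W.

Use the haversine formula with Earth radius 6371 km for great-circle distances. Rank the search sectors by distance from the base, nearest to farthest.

Distances from the base:
Alpha 17.273°S, 117.773°W: 360.5 km
Bravo 13.669°S, 111.239°W: 451.0 km
Charlie 20.489°S, 117.775°W: 639.6 km

Alpha, Bravo, Charlie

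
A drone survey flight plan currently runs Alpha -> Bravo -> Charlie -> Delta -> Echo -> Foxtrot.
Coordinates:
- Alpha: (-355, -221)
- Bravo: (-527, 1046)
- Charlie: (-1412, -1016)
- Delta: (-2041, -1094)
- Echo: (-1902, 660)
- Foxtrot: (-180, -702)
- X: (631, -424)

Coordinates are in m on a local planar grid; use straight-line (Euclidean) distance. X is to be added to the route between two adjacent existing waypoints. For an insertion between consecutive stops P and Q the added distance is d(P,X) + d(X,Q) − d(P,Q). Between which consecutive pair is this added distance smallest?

between Echo and Foxtrot

Added distance for inserting X between each consecutive pair:
Alpha–Bravo: 1599.4 m
Bravo–Charlie: 1754.5 m
Charlie–Delta: 4247.9 m
Delta–Echo: 3750.4 m
Echo–Foxtrot: 1417.0 m
Smallest added distance is 1417.0 m, inserting between Echo and Foxtrot.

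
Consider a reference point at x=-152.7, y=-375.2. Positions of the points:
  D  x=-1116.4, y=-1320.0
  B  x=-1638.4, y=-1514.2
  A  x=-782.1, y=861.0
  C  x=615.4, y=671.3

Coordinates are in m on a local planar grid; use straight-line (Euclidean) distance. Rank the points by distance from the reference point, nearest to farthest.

C, D, A, B

Distances from the reference point:
C x=615.4, y=671.3: 1298.1 m
D x=-1116.4, y=-1320.0: 1349.6 m
A x=-782.1, y=861.0: 1387.2 m
B x=-1638.4, y=-1514.2: 1872.1 m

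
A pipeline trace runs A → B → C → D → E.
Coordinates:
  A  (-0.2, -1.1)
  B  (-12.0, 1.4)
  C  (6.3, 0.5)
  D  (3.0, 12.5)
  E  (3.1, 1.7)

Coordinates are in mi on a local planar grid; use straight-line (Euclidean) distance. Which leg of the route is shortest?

Leg distances:
A→B: 12.1 mi
B→C: 18.3 mi
C→D: 12.4 mi
D→E: 10.8 mi
The shortest leg is D–E at 10.8 mi.

D–E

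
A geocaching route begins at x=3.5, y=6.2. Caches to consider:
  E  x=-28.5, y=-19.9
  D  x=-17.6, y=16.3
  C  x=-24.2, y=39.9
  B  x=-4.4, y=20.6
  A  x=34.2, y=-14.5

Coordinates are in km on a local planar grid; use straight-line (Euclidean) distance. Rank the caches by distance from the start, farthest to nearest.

Distances from the start:
C x=-24.2, y=39.9: 43.6 km
E x=-28.5, y=-19.9: 41.3 km
A x=34.2, y=-14.5: 37.0 km
D x=-17.6, y=16.3: 23.4 km
B x=-4.4, y=20.6: 16.4 km

C, E, A, D, B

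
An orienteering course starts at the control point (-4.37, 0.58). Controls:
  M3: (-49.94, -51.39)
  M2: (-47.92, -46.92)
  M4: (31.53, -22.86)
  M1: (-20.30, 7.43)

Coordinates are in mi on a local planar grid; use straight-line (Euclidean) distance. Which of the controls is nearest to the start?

Distances from the start ((-4.37, 0.58)):
M1: 17.3 mi
M4: 42.9 mi
M2: 64.4 mi
M3: 69.1 mi
The nearest is M1 at 17.3 mi.

M1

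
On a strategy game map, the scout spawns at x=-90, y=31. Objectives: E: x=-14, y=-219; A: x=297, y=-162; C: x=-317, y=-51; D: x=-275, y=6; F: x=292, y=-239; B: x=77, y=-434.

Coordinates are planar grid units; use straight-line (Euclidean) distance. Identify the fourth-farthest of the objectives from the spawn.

Distance to each, sorted:
B: 494.1
F: 467.8
A: 432.5
E: 261.3
C: 241.4
D: 186.7
The fourth-farthest is E at 261.3.

E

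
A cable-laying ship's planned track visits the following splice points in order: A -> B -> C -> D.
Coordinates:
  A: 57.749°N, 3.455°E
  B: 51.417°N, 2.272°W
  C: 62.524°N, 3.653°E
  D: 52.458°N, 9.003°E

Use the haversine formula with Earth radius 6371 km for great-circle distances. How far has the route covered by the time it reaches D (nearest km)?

3242 km

Leg distances:
A→B: 794.3 km  (cumulative 794.3 km)
B→C: 1284.9 km  (cumulative 2079.2 km)
C→D: 1163.1 km  (cumulative 3242.3 km)
Cumulative distance at D ≈ 3242 km.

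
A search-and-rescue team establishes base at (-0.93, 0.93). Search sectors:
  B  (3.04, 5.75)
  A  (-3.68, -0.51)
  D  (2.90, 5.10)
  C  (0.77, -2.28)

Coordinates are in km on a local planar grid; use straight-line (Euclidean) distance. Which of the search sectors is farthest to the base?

B

Distance to each, sorted:
B: 6.2 km
D: 5.7 km
C: 3.6 km
A: 3.1 km
The farthest is B at 6.2 km.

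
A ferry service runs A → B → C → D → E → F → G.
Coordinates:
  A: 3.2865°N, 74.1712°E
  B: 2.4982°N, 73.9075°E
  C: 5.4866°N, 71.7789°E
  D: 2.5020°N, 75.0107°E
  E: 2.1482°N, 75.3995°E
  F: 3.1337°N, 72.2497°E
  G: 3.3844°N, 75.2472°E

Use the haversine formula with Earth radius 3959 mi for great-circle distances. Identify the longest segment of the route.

Leg distances:
A→B: 57.4 mi
B→C: 253.3 mi
C→D: 303.6 mi
D→E: 36.3 mi
E→F: 227.8 mi
F→G: 207.5 mi
The longest leg is C–D at 303.6 mi.

C–D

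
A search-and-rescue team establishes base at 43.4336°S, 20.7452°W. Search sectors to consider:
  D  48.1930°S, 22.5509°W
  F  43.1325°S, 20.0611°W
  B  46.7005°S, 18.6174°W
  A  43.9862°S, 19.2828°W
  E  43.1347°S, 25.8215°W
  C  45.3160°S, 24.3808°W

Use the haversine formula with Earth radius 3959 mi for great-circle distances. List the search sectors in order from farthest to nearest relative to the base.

Distances from the base:
D 48.1930°S, 22.5509°W: 340.1 mi
E 43.1347°S, 25.8215°W: 256.1 mi
B 46.7005°S, 18.6174°W: 248.4 mi
C 45.3160°S, 24.3808°W: 221.7 mi
A 43.9862°S, 19.2828°W: 82.4 mi
F 43.1325°S, 20.0611°W: 40.2 mi

D, E, B, C, A, F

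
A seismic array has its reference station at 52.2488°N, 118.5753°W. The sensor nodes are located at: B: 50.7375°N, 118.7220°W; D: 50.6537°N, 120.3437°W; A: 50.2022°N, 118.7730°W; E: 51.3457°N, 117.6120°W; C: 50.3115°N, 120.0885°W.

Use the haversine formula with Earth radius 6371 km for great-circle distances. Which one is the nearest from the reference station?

Distances from the reference station (52.2488°N, 118.5753°W):
E: 120.3 km
B: 168.4 km
D: 215.6 km
A: 228.0 km
C: 239.7 km
The nearest is E at 120.3 km.

E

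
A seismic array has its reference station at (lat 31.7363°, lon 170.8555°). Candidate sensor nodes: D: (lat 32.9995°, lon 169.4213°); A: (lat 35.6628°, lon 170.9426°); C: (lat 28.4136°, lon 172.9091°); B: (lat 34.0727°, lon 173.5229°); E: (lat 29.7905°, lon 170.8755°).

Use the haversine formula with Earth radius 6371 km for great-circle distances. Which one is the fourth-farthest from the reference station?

E

Distance to each, sorted:
A: 436.7 km
C: 419.0 km
B: 359.8 km
E: 216.4 km
D: 194.6 km
The fourth-farthest is E at 216.4 km.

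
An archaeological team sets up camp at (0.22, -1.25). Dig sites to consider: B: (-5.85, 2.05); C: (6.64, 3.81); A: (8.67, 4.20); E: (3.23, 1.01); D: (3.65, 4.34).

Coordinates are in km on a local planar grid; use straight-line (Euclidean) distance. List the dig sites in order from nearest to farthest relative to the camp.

Distances from the camp:
E (3.23, 1.01): 3.8 km
D (3.65, 4.34): 6.6 km
B (-5.85, 2.05): 6.9 km
C (6.64, 3.81): 8.2 km
A (8.67, 4.20): 10.1 km

E, D, B, C, A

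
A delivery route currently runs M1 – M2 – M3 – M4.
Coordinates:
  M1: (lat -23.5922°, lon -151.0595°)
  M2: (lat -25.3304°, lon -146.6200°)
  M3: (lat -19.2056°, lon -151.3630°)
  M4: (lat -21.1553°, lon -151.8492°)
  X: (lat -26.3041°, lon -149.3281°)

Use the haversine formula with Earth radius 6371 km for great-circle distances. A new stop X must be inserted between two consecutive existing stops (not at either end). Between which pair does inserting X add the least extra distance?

between M1 and M2

Added distance for inserting X between each consecutive pair:
M1–M2: 151.2 km
M2–M3: 270.6 km
M3–M4: 1221.1 km
Smallest added distance is 151.2 km, inserting between M1 and M2.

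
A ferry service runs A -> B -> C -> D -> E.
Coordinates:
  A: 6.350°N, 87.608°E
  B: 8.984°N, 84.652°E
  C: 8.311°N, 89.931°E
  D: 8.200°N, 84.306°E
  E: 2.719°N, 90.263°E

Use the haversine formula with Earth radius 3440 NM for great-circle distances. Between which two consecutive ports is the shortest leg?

Leg distances:
A→B: 236.5 NM
B→C: 315.9 NM
C→D: 334.3 NM
D→E: 484.7 NM
The shortest leg is A–B at 236.5 NM.

A–B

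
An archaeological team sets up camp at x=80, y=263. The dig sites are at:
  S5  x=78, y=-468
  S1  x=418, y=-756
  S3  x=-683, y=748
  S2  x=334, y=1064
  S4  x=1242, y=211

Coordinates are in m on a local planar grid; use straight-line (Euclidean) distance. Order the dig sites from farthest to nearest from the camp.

S4, S1, S3, S2, S5

Distance from the camp at x=80, y=263 to each:
S4 x=1242, y=211: 1163.2 m
S1 x=418, y=-756: 1073.6 m
S3 x=-683, y=748: 904.1 m
S2 x=334, y=1064: 840.3 m
S5 x=78, y=-468: 731.0 m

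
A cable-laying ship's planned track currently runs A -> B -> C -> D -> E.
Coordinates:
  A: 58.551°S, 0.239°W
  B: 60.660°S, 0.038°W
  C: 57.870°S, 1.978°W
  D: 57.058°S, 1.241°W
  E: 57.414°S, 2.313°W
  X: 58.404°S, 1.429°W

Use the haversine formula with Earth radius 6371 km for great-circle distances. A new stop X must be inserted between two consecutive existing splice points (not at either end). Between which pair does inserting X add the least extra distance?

Added distance for inserting X between each consecutive pair:
A–B: 99.1 km
B–C: 1.2 km
C–D: 117.2 km
D–E: 196.2 km
Smallest added distance is 1.2 km, inserting between B and C.

between B and C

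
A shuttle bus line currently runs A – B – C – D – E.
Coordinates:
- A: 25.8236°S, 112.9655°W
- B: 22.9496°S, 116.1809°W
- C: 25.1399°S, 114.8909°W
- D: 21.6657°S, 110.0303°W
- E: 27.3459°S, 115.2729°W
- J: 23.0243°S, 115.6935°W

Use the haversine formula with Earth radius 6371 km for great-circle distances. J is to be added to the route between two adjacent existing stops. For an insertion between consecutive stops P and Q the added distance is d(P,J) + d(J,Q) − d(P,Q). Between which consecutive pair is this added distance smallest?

Added distance for inserting J between each consecutive pair:
A–B: 10.5 km
B–C: 23.0 km
C–D: 222.0 km
D–E: 259.5 km
Smallest added distance is 10.5 km, inserting between A and B.

between A and B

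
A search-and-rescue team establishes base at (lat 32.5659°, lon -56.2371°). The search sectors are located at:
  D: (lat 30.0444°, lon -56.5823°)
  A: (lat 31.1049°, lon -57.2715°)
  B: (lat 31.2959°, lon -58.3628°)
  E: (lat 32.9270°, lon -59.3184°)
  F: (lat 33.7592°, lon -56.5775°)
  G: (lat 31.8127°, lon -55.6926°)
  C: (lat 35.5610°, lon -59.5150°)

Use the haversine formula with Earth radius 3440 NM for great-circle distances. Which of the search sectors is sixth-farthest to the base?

Distances from the base ((lat 32.5659°, lon -56.2371°)):
C: 242.7 NM
E: 157.1 NM
D: 152.4 NM
B: 132.5 NM
A: 102.4 NM
F: 73.7 NM
G: 53.0 NM
The sixth-farthest is F at 73.7 NM.

F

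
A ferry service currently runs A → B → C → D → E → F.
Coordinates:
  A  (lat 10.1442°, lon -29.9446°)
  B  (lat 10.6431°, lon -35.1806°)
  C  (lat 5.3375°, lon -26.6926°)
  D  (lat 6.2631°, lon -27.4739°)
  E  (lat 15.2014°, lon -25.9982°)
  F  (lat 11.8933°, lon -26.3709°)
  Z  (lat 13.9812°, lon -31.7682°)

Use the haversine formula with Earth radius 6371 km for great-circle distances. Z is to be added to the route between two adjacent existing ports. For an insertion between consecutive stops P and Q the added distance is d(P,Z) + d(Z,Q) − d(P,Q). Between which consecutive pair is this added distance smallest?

between A and B

Added distance for inserting Z between each consecutive pair:
A–B: 419.7 km
B–C: 529.9 km
C–D: 1954.2 km
D–E: 607.0 km
E–F: 894.7 km
Smallest added distance is 419.7 km, inserting between A and B.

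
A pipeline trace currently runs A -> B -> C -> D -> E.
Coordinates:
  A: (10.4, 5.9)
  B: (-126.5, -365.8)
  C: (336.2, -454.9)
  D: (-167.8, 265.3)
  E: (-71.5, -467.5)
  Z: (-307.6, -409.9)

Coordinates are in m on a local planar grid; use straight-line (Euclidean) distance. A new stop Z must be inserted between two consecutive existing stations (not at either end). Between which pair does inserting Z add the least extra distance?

Added distance for inserting Z between each consecutive pair:
A–B: 313.7 m
B–C: 360.6 m
C–D: 455.9 m
D–E: 193.4 m
Smallest added distance is 193.4 m, inserting between D and E.

between D and E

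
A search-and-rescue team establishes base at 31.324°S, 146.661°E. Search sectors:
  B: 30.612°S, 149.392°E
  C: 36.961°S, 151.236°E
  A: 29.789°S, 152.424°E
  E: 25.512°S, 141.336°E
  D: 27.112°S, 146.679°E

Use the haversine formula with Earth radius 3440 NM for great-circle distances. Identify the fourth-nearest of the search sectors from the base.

C

Distance to each, sorted:
B: 146.9 NM
D: 252.9 NM
A: 311.8 NM
C: 407.6 NM
E: 448.0 NM
The fourth-nearest is C at 407.6 NM.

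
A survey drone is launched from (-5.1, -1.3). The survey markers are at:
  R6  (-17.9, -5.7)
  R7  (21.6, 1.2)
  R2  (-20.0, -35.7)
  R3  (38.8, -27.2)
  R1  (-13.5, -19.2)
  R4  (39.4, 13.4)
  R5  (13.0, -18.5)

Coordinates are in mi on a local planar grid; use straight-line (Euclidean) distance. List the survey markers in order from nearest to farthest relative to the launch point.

Distances from the launch point:
R6 (-17.9, -5.7): 13.5 mi
R1 (-13.5, -19.2): 19.8 mi
R5 (13.0, -18.5): 25.0 mi
R7 (21.6, 1.2): 26.8 mi
R2 (-20.0, -35.7): 37.5 mi
R4 (39.4, 13.4): 46.9 mi
R3 (38.8, -27.2): 51.0 mi

R6, R1, R5, R7, R2, R4, R3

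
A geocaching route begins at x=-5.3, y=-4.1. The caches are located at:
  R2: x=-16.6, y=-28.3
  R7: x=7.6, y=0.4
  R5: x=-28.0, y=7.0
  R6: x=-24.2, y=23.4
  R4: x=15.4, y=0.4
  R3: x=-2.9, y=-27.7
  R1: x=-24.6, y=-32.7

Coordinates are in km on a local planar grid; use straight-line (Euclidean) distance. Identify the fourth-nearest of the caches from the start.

Distances from the start (x=-5.3, y=-4.1):
R7: 13.7 km
R4: 21.2 km
R3: 23.7 km
R5: 25.3 km
R2: 26.7 km
R6: 33.4 km
R1: 34.5 km
The fourth-nearest is R5 at 25.3 km.

R5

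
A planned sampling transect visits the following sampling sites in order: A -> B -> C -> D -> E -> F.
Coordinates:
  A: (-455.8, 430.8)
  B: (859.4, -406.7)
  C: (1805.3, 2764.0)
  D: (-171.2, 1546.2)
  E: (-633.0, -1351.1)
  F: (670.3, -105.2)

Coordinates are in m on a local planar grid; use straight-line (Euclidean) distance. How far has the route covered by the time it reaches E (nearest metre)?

10123 m

Leg distances:
A→B: 1559.2 m  (cumulative 1559.2 m)
B→C: 3308.8 m  (cumulative 4868.0 m)
C→D: 2321.5 m  (cumulative 7189.6 m)
D→E: 2933.9 m  (cumulative 10123.4 m)
Cumulative distance at E ≈ 10123 m.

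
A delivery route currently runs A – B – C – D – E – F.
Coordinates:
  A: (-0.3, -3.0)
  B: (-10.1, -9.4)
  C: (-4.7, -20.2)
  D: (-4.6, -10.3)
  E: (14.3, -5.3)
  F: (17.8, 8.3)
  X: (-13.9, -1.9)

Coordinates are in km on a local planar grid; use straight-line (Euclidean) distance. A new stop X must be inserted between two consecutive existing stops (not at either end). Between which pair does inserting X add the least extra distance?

between A and B

Added distance for inserting X between each consecutive pair:
A–B: 10.3 km
B–C: 16.8 km
C–D: 23.1 km
D–E: 21.4 km
E–F: 47.7 km
Smallest added distance is 10.3 km, inserting between A and B.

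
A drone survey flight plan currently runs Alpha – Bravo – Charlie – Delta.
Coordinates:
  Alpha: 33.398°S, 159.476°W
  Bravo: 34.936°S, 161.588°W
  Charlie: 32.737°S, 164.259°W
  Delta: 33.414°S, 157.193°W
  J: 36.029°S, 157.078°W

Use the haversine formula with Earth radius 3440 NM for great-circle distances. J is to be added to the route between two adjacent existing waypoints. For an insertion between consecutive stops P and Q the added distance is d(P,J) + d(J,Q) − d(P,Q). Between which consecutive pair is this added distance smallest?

between Charlie and Delta

Added distance for inserting J between each consecutive pair:
Alpha–Bravo: 287.6 NM
Bravo–Charlie: 449.3 NM
Charlie–Delta: 206.2 NM
Smallest added distance is 206.2 NM, inserting between Charlie and Delta.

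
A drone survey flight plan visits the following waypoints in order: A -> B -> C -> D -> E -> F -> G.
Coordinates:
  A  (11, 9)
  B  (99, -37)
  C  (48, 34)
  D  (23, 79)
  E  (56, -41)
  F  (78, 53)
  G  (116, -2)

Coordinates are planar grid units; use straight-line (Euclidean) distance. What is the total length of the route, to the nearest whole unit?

526

Leg distances:
A→B: 99.3  (cumulative 99.3)
B→C: 87.4  (cumulative 186.7)
C→D: 51.5  (cumulative 238.2)
D→E: 124.5  (cumulative 362.6)
E→F: 96.5  (cumulative 459.2)
F→G: 66.9  (cumulative 526.0)
Total route length ≈ 526.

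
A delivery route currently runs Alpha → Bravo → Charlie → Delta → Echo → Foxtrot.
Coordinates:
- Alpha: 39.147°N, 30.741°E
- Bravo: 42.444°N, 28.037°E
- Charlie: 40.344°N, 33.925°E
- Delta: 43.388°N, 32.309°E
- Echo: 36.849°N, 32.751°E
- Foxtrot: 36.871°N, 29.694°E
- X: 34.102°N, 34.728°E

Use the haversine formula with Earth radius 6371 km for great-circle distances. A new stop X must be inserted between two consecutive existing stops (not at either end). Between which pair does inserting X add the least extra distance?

Added distance for inserting X between each consecutive pair:
Alpha–Bravo: 1328.0 km
Bravo–Charlie: 1249.3 km
Charlie–Delta: 1387.3 km
Delta–Echo: 679.5 km
Echo–Foxtrot: 632.0 km
Smallest added distance is 632.0 km, inserting between Echo and Foxtrot.

between Echo and Foxtrot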